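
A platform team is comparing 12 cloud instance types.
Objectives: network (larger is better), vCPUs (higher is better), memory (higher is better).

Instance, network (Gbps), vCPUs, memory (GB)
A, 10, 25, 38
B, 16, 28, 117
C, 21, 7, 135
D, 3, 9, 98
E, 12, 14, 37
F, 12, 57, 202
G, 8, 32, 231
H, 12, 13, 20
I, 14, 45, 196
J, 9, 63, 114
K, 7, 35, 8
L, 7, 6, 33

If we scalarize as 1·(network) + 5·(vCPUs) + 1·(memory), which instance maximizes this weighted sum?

A: 1·10 + 5·25 + 1·38 = 173
B: 1·16 + 5·28 + 1·117 = 273
C: 1·21 + 5·7 + 1·135 = 191
D: 1·3 + 5·9 + 1·98 = 146
E: 1·12 + 5·14 + 1·37 = 119
F: 1·12 + 5·57 + 1·202 = 499
G: 1·8 + 5·32 + 1·231 = 399
H: 1·12 + 5·13 + 1·20 = 97
I: 1·14 + 5·45 + 1·196 = 435
J: 1·9 + 5·63 + 1·114 = 438
K: 1·7 + 5·35 + 1·8 = 190
L: 1·7 + 5·6 + 1·33 = 70
Highest: F at 499.

F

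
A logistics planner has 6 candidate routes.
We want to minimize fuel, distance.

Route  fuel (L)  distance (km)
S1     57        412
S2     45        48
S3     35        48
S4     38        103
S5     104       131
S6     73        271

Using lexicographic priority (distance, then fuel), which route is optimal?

S3

First minimize distance: best is 48, kept {S2, S3}.
Then minimize fuel: best is 35, kept {S3}.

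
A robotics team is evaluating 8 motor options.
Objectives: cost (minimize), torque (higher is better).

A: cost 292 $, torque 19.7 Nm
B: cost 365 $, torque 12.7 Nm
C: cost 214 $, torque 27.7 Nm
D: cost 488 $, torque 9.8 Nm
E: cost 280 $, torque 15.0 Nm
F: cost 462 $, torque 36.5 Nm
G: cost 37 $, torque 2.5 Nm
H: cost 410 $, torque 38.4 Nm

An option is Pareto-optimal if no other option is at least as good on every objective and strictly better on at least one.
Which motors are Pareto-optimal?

A: dominated by C (cost 214≤292, torque 27.7≥19.7).
B: dominated by A (cost 292≤365, torque 19.7≥12.7).
C: not dominated.
D: dominated by A (cost 292≤488, torque 19.7≥9.8).
E: dominated by C (cost 214≤280, torque 27.7≥15.0).
F: dominated by H (cost 410≤462, torque 38.4≥36.5).
G: not dominated (best cost).
H: not dominated (best torque).

C, G, H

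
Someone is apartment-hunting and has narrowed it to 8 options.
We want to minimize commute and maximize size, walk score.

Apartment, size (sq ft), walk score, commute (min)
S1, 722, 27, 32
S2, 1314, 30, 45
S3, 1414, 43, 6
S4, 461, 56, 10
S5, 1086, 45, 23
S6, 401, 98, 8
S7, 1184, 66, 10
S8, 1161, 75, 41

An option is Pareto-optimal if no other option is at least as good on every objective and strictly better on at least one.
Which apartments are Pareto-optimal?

S3, S6, S7, S8

S1: dominated by S3 (size 1414≥722, walk score 43≥27, commute 6≤32).
S2: dominated by S3 (size 1414≥1314, walk score 43≥30, commute 6≤45).
S3: not dominated (best size).
S4: dominated by S7 (size 1184≥461, walk score 66≥56, commute 10≤10).
S5: dominated by S7 (size 1184≥1086, walk score 66≥45, commute 10≤23).
S6: not dominated (best walk score).
S7: not dominated.
S8: not dominated.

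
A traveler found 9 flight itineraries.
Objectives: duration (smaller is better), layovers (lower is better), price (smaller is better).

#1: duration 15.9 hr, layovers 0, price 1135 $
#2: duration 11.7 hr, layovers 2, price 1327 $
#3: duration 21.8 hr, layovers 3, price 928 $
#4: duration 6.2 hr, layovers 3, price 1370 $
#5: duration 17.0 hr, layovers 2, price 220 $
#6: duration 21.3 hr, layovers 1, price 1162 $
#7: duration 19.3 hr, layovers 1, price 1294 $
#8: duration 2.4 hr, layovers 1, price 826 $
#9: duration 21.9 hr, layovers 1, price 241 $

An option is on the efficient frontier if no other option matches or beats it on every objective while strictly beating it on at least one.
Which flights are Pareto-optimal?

#1, #5, #8, #9

#1: not dominated (best layovers).
#2: dominated by #8 (duration 2.4≤11.7, layovers 1≤2, price 826≤1327).
#3: dominated by #5 (duration 17.0≤21.8, layovers 2≤3, price 220≤928).
#4: dominated by #8 (duration 2.4≤6.2, layovers 1≤3, price 826≤1370).
#5: not dominated (best price).
#6: dominated by #1 (duration 15.9≤21.3, layovers 0≤1, price 1135≤1162).
#7: dominated by #1 (duration 15.9≤19.3, layovers 0≤1, price 1135≤1294).
#8: not dominated (best duration).
#9: not dominated.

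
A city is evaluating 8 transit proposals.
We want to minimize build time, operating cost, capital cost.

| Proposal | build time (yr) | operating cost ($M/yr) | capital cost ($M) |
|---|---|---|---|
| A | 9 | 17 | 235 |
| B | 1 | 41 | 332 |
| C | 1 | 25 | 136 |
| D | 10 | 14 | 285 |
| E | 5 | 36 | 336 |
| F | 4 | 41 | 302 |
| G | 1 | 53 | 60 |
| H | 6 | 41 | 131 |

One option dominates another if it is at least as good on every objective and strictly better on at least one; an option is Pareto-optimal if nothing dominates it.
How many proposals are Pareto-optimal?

A: not dominated.
B: dominated by C (build time 1≤1, operating cost 25≤41, capital cost 136≤332).
C: not dominated.
D: not dominated (best operating cost).
E: dominated by C (build time 1≤5, operating cost 25≤36, capital cost 136≤336).
F: dominated by C (build time 1≤4, operating cost 25≤41, capital cost 136≤302).
G: not dominated (best capital cost).
H: not dominated.
Pareto-optimal: A, C, D, G, H → 5.

5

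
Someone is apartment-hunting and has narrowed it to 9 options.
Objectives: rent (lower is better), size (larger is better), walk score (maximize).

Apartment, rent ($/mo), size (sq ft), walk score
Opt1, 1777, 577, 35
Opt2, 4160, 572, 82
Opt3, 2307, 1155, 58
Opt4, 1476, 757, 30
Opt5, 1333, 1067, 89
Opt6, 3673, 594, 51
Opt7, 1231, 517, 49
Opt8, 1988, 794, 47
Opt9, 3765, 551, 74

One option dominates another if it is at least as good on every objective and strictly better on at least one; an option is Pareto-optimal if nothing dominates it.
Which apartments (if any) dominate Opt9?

Opt5

Opt5: rent 1333≤3765, size 1067≥551, walk score 89≥74 — dominates Opt9.
Others (Opt1, Opt2, Opt3, Opt4, Opt6, Opt7, Opt8) are each worse than Opt9 on at least one objective.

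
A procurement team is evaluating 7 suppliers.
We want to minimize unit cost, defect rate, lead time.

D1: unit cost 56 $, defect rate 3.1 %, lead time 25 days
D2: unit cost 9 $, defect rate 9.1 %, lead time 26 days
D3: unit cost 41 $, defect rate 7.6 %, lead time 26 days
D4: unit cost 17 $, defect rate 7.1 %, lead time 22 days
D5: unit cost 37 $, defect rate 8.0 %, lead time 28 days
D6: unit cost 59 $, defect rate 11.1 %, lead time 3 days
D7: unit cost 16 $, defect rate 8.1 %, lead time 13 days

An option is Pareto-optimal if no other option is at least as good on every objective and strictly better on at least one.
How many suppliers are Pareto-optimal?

D1: not dominated (best defect rate).
D2: not dominated (best unit cost).
D3: dominated by D4 (unit cost 17≤41, defect rate 7.1≤7.6, lead time 22≤26).
D4: not dominated.
D5: dominated by D4 (unit cost 17≤37, defect rate 7.1≤8.0, lead time 22≤28).
D6: not dominated (best lead time).
D7: not dominated.
Pareto-optimal: D1, D2, D4, D6, D7 → 5.

5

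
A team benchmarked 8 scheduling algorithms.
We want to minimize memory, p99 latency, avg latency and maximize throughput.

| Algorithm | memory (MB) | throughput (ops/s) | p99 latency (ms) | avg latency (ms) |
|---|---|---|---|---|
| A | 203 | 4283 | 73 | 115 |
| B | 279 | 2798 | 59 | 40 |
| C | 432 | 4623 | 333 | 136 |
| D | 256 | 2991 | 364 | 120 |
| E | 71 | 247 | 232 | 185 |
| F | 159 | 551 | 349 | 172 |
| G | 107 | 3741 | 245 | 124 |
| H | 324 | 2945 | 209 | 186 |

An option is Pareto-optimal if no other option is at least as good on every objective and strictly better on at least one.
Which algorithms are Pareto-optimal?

A: not dominated.
B: not dominated (best p99 latency).
C: not dominated (best throughput).
D: dominated by A (memory 203≤256, throughput 4283≥2991, p99 latency 73≤364, avg latency 115≤120).
E: not dominated (best memory).
F: dominated by G (memory 107≤159, throughput 3741≥551, p99 latency 245≤349, avg latency 124≤172).
G: not dominated.
H: dominated by A (memory 203≤324, throughput 4283≥2945, p99 latency 73≤209, avg latency 115≤186).

A, B, C, E, G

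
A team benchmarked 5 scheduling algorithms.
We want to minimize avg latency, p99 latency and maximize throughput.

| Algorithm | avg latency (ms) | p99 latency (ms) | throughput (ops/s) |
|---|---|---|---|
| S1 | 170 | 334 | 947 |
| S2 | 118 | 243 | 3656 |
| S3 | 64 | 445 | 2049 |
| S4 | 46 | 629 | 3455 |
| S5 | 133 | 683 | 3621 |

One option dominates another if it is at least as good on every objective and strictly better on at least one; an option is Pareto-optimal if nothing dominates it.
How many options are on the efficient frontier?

3

S1: dominated by S2 (avg latency 118≤170, p99 latency 243≤334, throughput 3656≥947).
S2: not dominated (best p99 latency).
S3: not dominated.
S4: not dominated (best avg latency).
S5: dominated by S2 (avg latency 118≤133, p99 latency 243≤683, throughput 3656≥3621).
Pareto-optimal: S2, S3, S4 → 3.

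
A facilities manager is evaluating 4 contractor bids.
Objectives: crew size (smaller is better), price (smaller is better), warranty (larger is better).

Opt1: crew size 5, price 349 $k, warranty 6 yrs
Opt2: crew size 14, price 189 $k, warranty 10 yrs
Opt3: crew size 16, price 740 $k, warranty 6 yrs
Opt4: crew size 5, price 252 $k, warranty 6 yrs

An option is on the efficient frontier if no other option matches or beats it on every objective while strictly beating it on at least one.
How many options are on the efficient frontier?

2

Opt1: dominated by Opt4 (crew size 5≤5, price 252≤349, warranty 6≥6).
Opt2: not dominated (best price).
Opt3: dominated by Opt1 (crew size 5≤16, price 349≤740, warranty 6≥6).
Opt4: not dominated.
Pareto-optimal: Opt2, Opt4 → 2.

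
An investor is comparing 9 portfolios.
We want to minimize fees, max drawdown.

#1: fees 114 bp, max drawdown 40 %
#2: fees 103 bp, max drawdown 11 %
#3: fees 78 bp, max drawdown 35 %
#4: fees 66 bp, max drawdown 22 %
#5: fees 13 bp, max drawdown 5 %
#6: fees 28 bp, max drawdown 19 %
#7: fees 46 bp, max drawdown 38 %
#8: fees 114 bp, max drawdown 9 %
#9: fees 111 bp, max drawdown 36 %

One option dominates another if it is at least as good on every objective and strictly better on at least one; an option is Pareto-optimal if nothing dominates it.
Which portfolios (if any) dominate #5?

#1: worse on fees (114 vs 13).
#2: worse on fees (103 vs 13).
#3: worse on fees (78 vs 13).
#4: worse on fees (66 vs 13).
#6: worse on fees (28 vs 13).
#7: worse on fees (46 vs 13).
#8: worse on fees (114 vs 13).
#9: worse on fees (111 vs 13).
No option dominates #5.

none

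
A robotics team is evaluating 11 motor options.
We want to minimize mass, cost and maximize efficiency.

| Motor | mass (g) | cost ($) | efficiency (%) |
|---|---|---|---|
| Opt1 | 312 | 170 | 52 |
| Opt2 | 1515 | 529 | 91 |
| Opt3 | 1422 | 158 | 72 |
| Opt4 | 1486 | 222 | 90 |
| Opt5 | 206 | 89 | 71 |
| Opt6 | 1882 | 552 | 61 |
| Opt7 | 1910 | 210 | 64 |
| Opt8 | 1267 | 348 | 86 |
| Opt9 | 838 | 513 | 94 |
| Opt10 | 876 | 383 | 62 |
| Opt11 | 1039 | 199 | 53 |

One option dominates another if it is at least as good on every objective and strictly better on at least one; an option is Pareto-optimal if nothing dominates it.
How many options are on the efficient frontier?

5

Opt1: dominated by Opt5 (mass 206≤312, cost 89≤170, efficiency 71≥52).
Opt2: dominated by Opt9 (mass 838≤1515, cost 513≤529, efficiency 94≥91).
Opt3: not dominated.
Opt4: not dominated.
Opt5: not dominated (best mass).
Opt6: dominated by Opt2 (mass 1515≤1882, cost 529≤552, efficiency 91≥61).
Opt7: dominated by Opt3 (mass 1422≤1910, cost 158≤210, efficiency 72≥64).
Opt8: not dominated.
Opt9: not dominated (best efficiency).
Opt10: dominated by Opt5 (mass 206≤876, cost 89≤383, efficiency 71≥62).
Opt11: dominated by Opt5 (mass 206≤1039, cost 89≤199, efficiency 71≥53).
Pareto-optimal: Opt3, Opt4, Opt5, Opt8, Opt9 → 5.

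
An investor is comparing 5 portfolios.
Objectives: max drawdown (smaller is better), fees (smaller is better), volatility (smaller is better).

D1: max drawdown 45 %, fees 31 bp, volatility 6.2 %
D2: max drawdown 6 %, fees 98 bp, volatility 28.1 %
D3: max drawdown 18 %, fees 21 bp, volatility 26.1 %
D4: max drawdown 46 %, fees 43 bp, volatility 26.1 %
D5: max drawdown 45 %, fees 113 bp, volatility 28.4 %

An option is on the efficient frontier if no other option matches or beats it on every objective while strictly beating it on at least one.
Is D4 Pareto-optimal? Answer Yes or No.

No

D1 vs D4: max drawdown 45≤46, fees 31≤43, volatility 6.2≤26.1 — D1 is at least as good on every objective and strictly better on at least one, so D1 dominates D4.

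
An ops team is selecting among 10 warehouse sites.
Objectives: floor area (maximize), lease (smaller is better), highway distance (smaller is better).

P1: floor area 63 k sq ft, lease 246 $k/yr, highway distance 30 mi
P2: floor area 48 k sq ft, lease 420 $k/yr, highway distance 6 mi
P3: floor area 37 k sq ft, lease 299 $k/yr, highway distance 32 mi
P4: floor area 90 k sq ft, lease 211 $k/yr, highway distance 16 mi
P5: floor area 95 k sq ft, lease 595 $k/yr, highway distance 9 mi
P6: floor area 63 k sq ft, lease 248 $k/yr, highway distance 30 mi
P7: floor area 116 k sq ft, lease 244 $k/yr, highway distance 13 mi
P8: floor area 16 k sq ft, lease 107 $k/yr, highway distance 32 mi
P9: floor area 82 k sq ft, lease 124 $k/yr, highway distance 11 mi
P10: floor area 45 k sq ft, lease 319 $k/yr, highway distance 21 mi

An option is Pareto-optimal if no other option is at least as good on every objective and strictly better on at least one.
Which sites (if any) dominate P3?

P1, P4, P6, P7, P9

P1: floor area 63≥37, lease 246≤299, highway distance 30≤32 — dominates P3.
P4: floor area 90≥37, lease 211≤299, highway distance 16≤32 — dominates P3.
P6: floor area 63≥37, lease 248≤299, highway distance 30≤32 — dominates P3.
P7: floor area 116≥37, lease 244≤299, highway distance 13≤32 — dominates P3.
P9: floor area 82≥37, lease 124≤299, highway distance 11≤32 — dominates P3.
Others (P2, P5, P8, P10) are each worse than P3 on at least one objective.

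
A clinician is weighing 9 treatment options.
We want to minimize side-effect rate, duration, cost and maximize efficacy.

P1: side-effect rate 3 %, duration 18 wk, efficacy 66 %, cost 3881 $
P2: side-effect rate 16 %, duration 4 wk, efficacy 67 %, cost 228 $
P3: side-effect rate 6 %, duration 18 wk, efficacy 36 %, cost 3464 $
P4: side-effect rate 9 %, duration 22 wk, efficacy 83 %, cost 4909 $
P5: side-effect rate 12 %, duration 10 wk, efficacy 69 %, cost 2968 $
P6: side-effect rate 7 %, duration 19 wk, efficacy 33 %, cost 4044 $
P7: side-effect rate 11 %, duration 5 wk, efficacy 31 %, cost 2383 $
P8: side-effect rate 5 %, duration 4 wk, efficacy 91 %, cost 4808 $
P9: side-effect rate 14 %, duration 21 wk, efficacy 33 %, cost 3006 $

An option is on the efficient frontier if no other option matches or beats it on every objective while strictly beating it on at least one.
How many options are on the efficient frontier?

6

P1: not dominated (best side-effect rate).
P2: not dominated (best cost).
P3: not dominated.
P4: dominated by P8 (side-effect rate 5≤9, duration 4≤22, efficacy 91≥83, cost 4808≤4909).
P5: not dominated.
P6: dominated by P1 (side-effect rate 3≤7, duration 18≤19, efficacy 66≥33, cost 3881≤4044).
P7: not dominated.
P8: not dominated (best efficacy).
P9: dominated by P5 (side-effect rate 12≤14, duration 10≤21, efficacy 69≥33, cost 2968≤3006).
Pareto-optimal: P1, P2, P3, P5, P7, P8 → 6.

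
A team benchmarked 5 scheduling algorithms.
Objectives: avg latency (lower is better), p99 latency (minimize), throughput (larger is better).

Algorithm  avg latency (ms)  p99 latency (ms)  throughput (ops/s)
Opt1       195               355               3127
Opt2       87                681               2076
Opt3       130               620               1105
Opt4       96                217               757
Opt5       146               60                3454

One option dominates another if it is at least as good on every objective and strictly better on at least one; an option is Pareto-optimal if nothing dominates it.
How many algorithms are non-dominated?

Opt1: dominated by Opt5 (avg latency 146≤195, p99 latency 60≤355, throughput 3454≥3127).
Opt2: not dominated (best avg latency).
Opt3: not dominated.
Opt4: not dominated.
Opt5: not dominated (best p99 latency).
Pareto-optimal: Opt2, Opt3, Opt4, Opt5 → 4.

4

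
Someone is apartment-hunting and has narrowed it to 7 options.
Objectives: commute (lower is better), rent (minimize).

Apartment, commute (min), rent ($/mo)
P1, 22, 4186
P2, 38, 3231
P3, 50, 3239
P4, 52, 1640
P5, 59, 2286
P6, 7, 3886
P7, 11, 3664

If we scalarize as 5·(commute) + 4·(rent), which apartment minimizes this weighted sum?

P1: 5·22 + 4·4186 = 16854
P2: 5·38 + 4·3231 = 13114
P3: 5·50 + 4·3239 = 13206
P4: 5·52 + 4·1640 = 6820
P5: 5·59 + 4·2286 = 9439
P6: 5·7 + 4·3886 = 15579
P7: 5·11 + 4·3664 = 14711
Lowest: P4 at 6820.

P4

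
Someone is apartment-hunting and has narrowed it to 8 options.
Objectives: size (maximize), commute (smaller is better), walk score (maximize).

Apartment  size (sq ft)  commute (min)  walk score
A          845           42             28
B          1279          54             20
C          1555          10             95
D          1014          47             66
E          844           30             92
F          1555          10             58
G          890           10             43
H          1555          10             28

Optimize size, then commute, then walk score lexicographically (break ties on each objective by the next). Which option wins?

First maximize size: best is 1555, kept {C, F, H}.
Then minimize commute: best is 10, kept {C, F, H}.
Then maximize walk score: best is 95, kept {C}.

C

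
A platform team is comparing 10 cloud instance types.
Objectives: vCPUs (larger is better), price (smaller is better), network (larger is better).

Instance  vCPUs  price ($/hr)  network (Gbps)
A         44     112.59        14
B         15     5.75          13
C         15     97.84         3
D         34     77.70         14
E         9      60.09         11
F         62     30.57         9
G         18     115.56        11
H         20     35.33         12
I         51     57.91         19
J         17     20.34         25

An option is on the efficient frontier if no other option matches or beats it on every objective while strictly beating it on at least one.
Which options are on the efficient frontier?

A: dominated by I (vCPUs 51≥44, price 57.91≤112.59, network 19≥14).
B: not dominated (best price).
C: dominated by B (vCPUs 15≥15, price 5.75≤97.84, network 13≥3).
D: dominated by I (vCPUs 51≥34, price 57.91≤77.70, network 19≥14).
E: dominated by B (vCPUs 15≥9, price 5.75≤60.09, network 13≥11).
F: not dominated (best vCPUs).
G: dominated by A (vCPUs 44≥18, price 112.59≤115.56, network 14≥11).
H: not dominated.
I: not dominated.
J: not dominated (best network).

B, F, H, I, J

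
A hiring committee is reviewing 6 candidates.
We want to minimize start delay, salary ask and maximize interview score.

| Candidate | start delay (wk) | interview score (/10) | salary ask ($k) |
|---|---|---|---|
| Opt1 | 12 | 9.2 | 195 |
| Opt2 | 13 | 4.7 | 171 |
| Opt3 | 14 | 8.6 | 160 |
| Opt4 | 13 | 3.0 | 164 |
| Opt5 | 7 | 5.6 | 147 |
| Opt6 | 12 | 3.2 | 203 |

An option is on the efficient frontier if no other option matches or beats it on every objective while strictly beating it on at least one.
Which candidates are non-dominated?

Opt1, Opt3, Opt5

Opt1: not dominated (best interview score).
Opt2: dominated by Opt5 (start delay 7≤13, interview score 5.6≥4.7, salary ask 147≤171).
Opt3: not dominated.
Opt4: dominated by Opt5 (start delay 7≤13, interview score 5.6≥3.0, salary ask 147≤164).
Opt5: not dominated (best start delay).
Opt6: dominated by Opt1 (start delay 12≤12, interview score 9.2≥3.2, salary ask 195≤203).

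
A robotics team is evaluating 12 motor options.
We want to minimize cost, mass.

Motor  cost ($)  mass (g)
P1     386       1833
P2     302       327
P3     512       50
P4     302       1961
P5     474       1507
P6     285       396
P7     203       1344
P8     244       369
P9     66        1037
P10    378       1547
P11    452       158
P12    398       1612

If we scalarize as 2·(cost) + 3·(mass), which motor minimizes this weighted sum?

P3

P1: 2·386 + 3·1833 = 6271
P2: 2·302 + 3·327 = 1585
P3: 2·512 + 3·50 = 1174
P4: 2·302 + 3·1961 = 6487
P5: 2·474 + 3·1507 = 5469
P6: 2·285 + 3·396 = 1758
P7: 2·203 + 3·1344 = 4438
P8: 2·244 + 3·369 = 1595
P9: 2·66 + 3·1037 = 3243
P10: 2·378 + 3·1547 = 5397
P11: 2·452 + 3·158 = 1378
P12: 2·398 + 3·1612 = 5632
Lowest: P3 at 1174.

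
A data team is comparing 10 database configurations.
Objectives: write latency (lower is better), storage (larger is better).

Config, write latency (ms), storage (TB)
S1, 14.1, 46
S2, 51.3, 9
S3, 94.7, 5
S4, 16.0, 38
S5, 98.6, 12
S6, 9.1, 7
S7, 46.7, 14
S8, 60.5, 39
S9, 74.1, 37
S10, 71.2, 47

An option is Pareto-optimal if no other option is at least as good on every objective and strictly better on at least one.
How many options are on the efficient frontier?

3

S1: not dominated.
S2: dominated by S1 (write latency 14.1≤51.3, storage 46≥9).
S3: dominated by S1 (write latency 14.1≤94.7, storage 46≥5).
S4: dominated by S1 (write latency 14.1≤16.0, storage 46≥38).
S5: dominated by S1 (write latency 14.1≤98.6, storage 46≥12).
S6: not dominated (best write latency).
S7: dominated by S1 (write latency 14.1≤46.7, storage 46≥14).
S8: dominated by S1 (write latency 14.1≤60.5, storage 46≥39).
S9: dominated by S1 (write latency 14.1≤74.1, storage 46≥37).
S10: not dominated (best storage).
Pareto-optimal: S1, S6, S10 → 3.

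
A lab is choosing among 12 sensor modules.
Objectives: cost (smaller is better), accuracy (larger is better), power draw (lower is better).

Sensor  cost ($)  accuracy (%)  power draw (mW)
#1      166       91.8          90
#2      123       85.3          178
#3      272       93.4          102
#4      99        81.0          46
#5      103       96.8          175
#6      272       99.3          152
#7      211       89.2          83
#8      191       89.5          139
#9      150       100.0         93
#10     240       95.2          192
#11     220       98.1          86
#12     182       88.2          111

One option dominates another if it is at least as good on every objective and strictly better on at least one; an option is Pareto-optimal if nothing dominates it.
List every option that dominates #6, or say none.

#9: cost 150≤272, accuracy 100.0≥99.3, power draw 93≤152 — dominates #6.
Others (#1, #2, #3, #4, #5, #7, #8, #10, #11, #12) are each worse than #6 on at least one objective.

#9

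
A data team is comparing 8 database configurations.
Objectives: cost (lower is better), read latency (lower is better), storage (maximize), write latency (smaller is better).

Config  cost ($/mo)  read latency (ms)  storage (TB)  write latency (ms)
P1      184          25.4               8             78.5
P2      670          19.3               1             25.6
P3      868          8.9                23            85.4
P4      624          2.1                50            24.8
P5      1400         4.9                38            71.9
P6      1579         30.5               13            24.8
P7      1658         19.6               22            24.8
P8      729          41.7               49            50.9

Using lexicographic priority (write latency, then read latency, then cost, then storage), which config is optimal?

P4

First minimize write latency: best is 24.8, kept {P4, P6, P7}.
Then minimize read latency: best is 2.1, kept {P4}.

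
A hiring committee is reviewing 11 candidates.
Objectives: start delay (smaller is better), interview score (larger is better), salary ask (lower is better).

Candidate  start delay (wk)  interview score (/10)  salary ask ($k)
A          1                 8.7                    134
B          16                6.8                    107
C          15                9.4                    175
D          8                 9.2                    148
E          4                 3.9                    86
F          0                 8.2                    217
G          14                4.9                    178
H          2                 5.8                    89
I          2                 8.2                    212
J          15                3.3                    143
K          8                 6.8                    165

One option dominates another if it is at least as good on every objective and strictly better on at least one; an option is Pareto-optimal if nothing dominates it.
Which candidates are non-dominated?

A: not dominated.
B: not dominated.
C: not dominated (best interview score).
D: not dominated.
E: not dominated (best salary ask).
F: not dominated (best start delay).
G: dominated by A (start delay 1≤14, interview score 8.7≥4.9, salary ask 134≤178).
H: not dominated.
I: dominated by A (start delay 1≤2, interview score 8.7≥8.2, salary ask 134≤212).
J: dominated by A (start delay 1≤15, interview score 8.7≥3.3, salary ask 134≤143).
K: dominated by A (start delay 1≤8, interview score 8.7≥6.8, salary ask 134≤165).

A, B, C, D, E, F, H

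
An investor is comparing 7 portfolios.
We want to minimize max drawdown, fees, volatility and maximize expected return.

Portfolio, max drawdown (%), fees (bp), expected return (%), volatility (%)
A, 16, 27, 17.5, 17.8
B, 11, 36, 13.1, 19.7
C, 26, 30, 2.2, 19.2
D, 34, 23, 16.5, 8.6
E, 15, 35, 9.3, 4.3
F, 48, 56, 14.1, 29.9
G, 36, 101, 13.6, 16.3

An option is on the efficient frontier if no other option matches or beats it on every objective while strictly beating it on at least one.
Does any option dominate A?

No

B: worse on fees (36 vs 27).
C: worse on max drawdown (26 vs 16).
D: worse on max drawdown (34 vs 16).
E: worse on fees (35 vs 27).
F: worse on max drawdown (48 vs 16).
G: worse on max drawdown (36 vs 16).
No option is at least as good as A on every objective and strictly better on one.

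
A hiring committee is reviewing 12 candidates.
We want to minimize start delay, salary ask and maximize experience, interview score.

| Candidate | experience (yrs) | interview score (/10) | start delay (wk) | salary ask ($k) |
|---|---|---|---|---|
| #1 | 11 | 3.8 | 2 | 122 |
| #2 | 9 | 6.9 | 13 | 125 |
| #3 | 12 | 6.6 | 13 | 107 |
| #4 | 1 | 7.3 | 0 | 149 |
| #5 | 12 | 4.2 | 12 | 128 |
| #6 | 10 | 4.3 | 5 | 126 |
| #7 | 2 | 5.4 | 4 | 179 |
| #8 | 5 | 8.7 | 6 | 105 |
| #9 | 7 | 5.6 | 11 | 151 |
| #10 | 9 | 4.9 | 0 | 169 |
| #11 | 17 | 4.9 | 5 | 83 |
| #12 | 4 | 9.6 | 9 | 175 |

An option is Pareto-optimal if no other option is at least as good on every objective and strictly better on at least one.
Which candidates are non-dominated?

#1, #2, #3, #4, #7, #8, #9, #10, #11, #12

#1: not dominated.
#2: not dominated.
#3: not dominated.
#4: not dominated.
#5: dominated by #11 (experience 17≥12, interview score 4.9≥4.2, start delay 5≤12, salary ask 83≤128).
#6: dominated by #11 (experience 17≥10, interview score 4.9≥4.3, start delay 5≤5, salary ask 83≤126).
#7: not dominated.
#8: not dominated.
#9: not dominated.
#10: not dominated.
#11: not dominated (best experience).
#12: not dominated (best interview score).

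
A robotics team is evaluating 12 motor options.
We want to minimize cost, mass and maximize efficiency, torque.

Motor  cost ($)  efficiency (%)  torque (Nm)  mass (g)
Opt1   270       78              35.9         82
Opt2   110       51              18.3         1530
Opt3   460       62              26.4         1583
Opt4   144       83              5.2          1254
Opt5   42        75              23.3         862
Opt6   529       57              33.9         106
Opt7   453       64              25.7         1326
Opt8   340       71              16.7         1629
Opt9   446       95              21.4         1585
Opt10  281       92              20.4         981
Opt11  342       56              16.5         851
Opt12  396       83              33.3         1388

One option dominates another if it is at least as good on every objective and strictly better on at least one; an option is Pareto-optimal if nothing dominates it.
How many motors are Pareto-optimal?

Opt1: not dominated (best torque).
Opt2: dominated by Opt5 (cost 42≤110, efficiency 75≥51, torque 23.3≥18.3, mass 862≤1530).
Opt3: dominated by Opt1 (cost 270≤460, efficiency 78≥62, torque 35.9≥26.4, mass 82≤1583).
Opt4: not dominated.
Opt5: not dominated (best cost).
Opt6: dominated by Opt1 (cost 270≤529, efficiency 78≥57, torque 35.9≥33.9, mass 82≤106).
Opt7: dominated by Opt1 (cost 270≤453, efficiency 78≥64, torque 35.9≥25.7, mass 82≤1326).
Opt8: dominated by Opt1 (cost 270≤340, efficiency 78≥71, torque 35.9≥16.7, mass 82≤1629).
Opt9: not dominated (best efficiency).
Opt10: not dominated.
Opt11: dominated by Opt1 (cost 270≤342, efficiency 78≥56, torque 35.9≥16.5, mass 82≤851).
Opt12: not dominated.
Pareto-optimal: Opt1, Opt4, Opt5, Opt9, Opt10, Opt12 → 6.

6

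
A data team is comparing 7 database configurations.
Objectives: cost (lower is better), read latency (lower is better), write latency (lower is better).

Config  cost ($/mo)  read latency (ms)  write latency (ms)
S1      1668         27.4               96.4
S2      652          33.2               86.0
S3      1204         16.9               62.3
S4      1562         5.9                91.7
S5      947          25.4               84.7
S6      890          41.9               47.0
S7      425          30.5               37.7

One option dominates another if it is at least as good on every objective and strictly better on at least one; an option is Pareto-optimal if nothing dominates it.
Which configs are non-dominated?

S1: dominated by S3 (cost 1204≤1668, read latency 16.9≤27.4, write latency 62.3≤96.4).
S2: dominated by S7 (cost 425≤652, read latency 30.5≤33.2, write latency 37.7≤86.0).
S3: not dominated.
S4: not dominated (best read latency).
S5: not dominated.
S6: dominated by S7 (cost 425≤890, read latency 30.5≤41.9, write latency 37.7≤47.0).
S7: not dominated (best cost).

S3, S4, S5, S7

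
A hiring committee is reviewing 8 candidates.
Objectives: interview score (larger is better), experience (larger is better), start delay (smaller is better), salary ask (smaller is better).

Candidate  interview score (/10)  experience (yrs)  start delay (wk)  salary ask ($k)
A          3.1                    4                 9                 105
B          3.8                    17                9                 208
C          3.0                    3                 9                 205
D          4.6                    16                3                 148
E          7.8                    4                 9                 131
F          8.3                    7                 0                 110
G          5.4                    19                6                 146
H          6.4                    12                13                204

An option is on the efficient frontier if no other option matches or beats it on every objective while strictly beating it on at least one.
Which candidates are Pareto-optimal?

A, D, F, G, H

A: not dominated (best salary ask).
B: dominated by G (interview score 5.4≥3.8, experience 19≥17, start delay 6≤9, salary ask 146≤208).
C: dominated by A (interview score 3.1≥3.0, experience 4≥3, start delay 9≤9, salary ask 105≤205).
D: not dominated.
E: dominated by F (interview score 8.3≥7.8, experience 7≥4, start delay 0≤9, salary ask 110≤131).
F: not dominated (best interview score).
G: not dominated (best experience).
H: not dominated.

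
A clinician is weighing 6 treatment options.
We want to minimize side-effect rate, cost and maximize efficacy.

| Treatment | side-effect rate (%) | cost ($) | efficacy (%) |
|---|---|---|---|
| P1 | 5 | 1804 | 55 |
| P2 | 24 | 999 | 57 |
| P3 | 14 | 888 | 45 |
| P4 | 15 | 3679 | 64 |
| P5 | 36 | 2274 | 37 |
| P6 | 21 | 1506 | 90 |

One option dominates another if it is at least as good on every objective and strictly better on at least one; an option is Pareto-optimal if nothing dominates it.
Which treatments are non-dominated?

P1, P2, P3, P4, P6

P1: not dominated (best side-effect rate).
P2: not dominated.
P3: not dominated (best cost).
P4: not dominated.
P5: dominated by P1 (side-effect rate 5≤36, cost 1804≤2274, efficacy 55≥37).
P6: not dominated (best efficacy).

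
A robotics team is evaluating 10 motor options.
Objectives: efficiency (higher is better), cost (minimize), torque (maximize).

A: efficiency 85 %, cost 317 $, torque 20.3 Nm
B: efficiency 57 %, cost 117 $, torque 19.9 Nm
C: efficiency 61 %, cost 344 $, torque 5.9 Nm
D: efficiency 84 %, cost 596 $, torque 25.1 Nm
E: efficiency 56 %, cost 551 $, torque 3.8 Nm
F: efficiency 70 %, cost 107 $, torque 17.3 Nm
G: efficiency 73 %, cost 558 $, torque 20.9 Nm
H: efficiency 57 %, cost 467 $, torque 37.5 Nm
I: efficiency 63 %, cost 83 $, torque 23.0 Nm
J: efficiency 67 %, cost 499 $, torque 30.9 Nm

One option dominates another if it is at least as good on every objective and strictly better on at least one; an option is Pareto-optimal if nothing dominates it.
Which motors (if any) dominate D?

none

A: worse on torque (20.3 vs 25.1).
B: worse on efficiency (57 vs 84).
C: worse on efficiency (61 vs 84).
E: worse on efficiency (56 vs 84).
F: worse on efficiency (70 vs 84).
G: worse on efficiency (73 vs 84).
H: worse on efficiency (57 vs 84).
I: worse on efficiency (63 vs 84).
J: worse on efficiency (67 vs 84).
No option dominates D.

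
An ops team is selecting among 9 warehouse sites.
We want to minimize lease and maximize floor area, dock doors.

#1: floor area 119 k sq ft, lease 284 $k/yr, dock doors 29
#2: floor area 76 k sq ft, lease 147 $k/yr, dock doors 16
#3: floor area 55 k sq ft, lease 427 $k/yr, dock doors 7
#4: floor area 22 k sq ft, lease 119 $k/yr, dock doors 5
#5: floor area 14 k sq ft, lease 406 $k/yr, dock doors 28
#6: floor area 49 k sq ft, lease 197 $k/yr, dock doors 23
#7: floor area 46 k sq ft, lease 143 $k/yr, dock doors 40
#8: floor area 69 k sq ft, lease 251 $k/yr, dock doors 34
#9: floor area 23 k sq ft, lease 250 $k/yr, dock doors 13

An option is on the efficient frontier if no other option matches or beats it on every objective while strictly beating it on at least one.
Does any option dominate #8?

#1: worse on lease (284 vs 251).
#2: worse on dock doors (16 vs 34).
#3: worse on floor area (55 vs 69).
#4: worse on floor area (22 vs 69).
#5: worse on floor area (14 vs 69).
#6: worse on floor area (49 vs 69).
#7: worse on floor area (46 vs 69).
#9: worse on floor area (23 vs 69).
No option is at least as good as #8 on every objective and strictly better on one.

No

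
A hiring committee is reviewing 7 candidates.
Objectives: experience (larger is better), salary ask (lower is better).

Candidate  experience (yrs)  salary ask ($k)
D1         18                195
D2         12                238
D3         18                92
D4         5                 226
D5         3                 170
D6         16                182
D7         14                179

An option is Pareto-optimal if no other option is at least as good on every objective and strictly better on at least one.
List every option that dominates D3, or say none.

none

D1: worse on salary ask (195 vs 92).
D2: worse on experience (12 vs 18).
D4: worse on experience (5 vs 18).
D5: worse on experience (3 vs 18).
D6: worse on experience (16 vs 18).
D7: worse on experience (14 vs 18).
No option dominates D3.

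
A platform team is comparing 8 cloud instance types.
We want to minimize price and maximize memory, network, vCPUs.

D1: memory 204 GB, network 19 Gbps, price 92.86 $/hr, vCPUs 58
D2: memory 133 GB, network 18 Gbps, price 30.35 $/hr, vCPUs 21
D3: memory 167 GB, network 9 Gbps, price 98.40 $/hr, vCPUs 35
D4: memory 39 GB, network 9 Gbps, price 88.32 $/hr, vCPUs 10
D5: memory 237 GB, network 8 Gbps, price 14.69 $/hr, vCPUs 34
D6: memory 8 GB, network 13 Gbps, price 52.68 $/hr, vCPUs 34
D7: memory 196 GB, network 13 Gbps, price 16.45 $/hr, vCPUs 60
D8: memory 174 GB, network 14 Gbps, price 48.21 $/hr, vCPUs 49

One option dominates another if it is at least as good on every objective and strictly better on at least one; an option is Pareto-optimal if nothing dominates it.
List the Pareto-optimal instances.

D1: not dominated (best network).
D2: not dominated.
D3: dominated by D1 (memory 204≥167, network 19≥9, price 92.86≤98.40, vCPUs 58≥35).
D4: dominated by D2 (memory 133≥39, network 18≥9, price 30.35≤88.32, vCPUs 21≥10).
D5: not dominated (best memory).
D6: dominated by D7 (memory 196≥8, network 13≥13, price 16.45≤52.68, vCPUs 60≥34).
D7: not dominated (best vCPUs).
D8: not dominated.

D1, D2, D5, D7, D8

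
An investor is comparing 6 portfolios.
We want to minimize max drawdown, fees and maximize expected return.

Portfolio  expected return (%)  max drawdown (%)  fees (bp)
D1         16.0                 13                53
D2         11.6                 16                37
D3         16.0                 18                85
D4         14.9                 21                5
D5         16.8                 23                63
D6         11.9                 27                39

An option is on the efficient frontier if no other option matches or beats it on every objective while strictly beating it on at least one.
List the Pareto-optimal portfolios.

D1, D2, D4, D5

D1: not dominated (best max drawdown).
D2: not dominated.
D3: dominated by D1 (expected return 16.0≥16.0, max drawdown 13≤18, fees 53≤85).
D4: not dominated (best fees).
D5: not dominated (best expected return).
D6: dominated by D4 (expected return 14.9≥11.9, max drawdown 21≤27, fees 5≤39).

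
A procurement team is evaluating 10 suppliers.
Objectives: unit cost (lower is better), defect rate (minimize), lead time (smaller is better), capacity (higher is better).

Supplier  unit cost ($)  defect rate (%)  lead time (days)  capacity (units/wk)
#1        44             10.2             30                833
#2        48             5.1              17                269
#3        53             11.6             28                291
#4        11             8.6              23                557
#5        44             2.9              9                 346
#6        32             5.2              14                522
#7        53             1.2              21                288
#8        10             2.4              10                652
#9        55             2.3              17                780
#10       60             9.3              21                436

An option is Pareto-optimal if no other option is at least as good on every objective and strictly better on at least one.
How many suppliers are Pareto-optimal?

5

#1: not dominated (best capacity).
#2: dominated by #5 (unit cost 44≤48, defect rate 2.9≤5.1, lead time 9≤17, capacity 346≥269).
#3: dominated by #4 (unit cost 11≤53, defect rate 8.6≤11.6, lead time 23≤28, capacity 557≥291).
#4: dominated by #8 (unit cost 10≤11, defect rate 2.4≤8.6, lead time 10≤23, capacity 652≥557).
#5: not dominated (best lead time).
#6: dominated by #8 (unit cost 10≤32, defect rate 2.4≤5.2, lead time 10≤14, capacity 652≥522).
#7: not dominated (best defect rate).
#8: not dominated (best unit cost).
#9: not dominated.
#10: dominated by #6 (unit cost 32≤60, defect rate 5.2≤9.3, lead time 14≤21, capacity 522≥436).
Pareto-optimal: #1, #5, #7, #8, #9 → 5.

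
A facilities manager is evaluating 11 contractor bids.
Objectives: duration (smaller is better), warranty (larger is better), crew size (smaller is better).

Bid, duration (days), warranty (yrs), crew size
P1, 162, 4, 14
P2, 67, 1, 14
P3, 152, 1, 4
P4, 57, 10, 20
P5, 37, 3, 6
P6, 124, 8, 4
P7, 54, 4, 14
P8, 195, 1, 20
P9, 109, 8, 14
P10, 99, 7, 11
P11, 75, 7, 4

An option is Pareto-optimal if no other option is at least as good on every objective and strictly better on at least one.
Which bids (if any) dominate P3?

P6: duration 124≤152, warranty 8≥1, crew size 4≤4 — dominates P3.
P11: duration 75≤152, warranty 7≥1, crew size 4≤4 — dominates P3.
Others (P1, P2, P4, P5, P7, P8, P9, P10) are each worse than P3 on at least one objective.

P6, P11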